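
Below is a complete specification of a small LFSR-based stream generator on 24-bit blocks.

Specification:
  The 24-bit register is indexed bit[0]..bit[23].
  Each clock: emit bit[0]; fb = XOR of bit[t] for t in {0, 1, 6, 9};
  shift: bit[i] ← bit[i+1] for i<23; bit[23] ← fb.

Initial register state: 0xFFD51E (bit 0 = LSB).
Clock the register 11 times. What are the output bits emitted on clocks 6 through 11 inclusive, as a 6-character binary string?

000101

reg_0 = 0xFFD51E
clock 1: out=0, reg = 0xFFEA8F
clock 2: out=1, reg = 0xFFF547
clock 3: out=1, reg = 0xFFFAA3
clock 4: out=1, reg = 0xFFFD51
clock 5: out=1, reg = 0x7FFEA8
clock 6: out=0, reg = 0xBFFF54
clock 7: out=0, reg = 0x5FFFAA
clock 8: out=0, reg = 0x2FFFD5
clock 9: out=1, reg = 0x97FFEA
clock 10: out=0, reg = 0xCBFFF5
clock 11: out=1, reg = 0xE5FFFA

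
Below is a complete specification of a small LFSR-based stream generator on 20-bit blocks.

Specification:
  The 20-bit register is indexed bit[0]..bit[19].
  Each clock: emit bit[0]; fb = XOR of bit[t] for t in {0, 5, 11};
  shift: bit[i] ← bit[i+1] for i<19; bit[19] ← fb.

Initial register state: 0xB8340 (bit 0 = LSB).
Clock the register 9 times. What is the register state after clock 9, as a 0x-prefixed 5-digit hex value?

0x155C1

reg_0 = 0xB8340
clock 1: out=0, reg = 0x5C1A0
clock 2: out=0, reg = 0xAE0D0
clock 3: out=0, reg = 0x57068
clock 4: out=0, reg = 0xAB834
clock 5: out=0, reg = 0x55C1A
clock 6: out=0, reg = 0xAAE0D
clock 7: out=1, reg = 0x55706
clock 8: out=0, reg = 0x2AB83
clock 9: out=1, reg = 0x155C1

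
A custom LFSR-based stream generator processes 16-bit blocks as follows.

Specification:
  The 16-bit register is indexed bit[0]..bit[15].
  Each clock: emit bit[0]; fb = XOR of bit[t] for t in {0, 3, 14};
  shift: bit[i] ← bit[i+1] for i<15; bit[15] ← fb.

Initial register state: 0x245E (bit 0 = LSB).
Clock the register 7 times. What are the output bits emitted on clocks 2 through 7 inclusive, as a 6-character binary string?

reg_0 = 0x245E
clock 1: out=0, reg = 0x922F
clock 2: out=1, reg = 0x4917
clock 3: out=1, reg = 0x248B
clock 4: out=1, reg = 0x1245
clock 5: out=1, reg = 0x8922
clock 6: out=0, reg = 0x4491
clock 7: out=1, reg = 0x2248

111101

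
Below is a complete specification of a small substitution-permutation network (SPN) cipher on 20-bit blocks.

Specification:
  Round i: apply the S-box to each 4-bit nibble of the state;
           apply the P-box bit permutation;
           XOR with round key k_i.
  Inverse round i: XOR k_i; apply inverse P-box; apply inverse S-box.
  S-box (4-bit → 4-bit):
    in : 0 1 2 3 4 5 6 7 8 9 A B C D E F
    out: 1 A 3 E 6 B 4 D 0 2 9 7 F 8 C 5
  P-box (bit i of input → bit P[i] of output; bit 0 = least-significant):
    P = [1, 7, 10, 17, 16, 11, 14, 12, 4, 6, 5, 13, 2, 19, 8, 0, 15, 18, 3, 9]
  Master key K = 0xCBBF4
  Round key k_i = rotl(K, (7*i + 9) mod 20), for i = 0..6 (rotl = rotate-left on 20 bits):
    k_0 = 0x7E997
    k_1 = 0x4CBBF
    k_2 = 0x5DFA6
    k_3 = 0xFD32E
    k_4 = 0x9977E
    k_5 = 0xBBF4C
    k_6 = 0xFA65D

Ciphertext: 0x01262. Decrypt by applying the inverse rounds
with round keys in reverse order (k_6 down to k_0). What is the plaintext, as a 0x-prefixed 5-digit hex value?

s_0 = ciphertext = 0x01262
s_1 = InvRound(s_0, k_6) = 0xB57A7
s_2 = InvRound(s_1, k_5) = 0xFD342
s_3 = InvRound(s_2, k_4) = 0x40F6E
s_4 = InvRound(s_3, k_3) = 0x099CE
s_5 = InvRound(s_4, k_2) = 0x384F6
s_6 = InvRound(s_5, k_1) = 0x3E9BE
s_7 = InvRound(s_6, k_0) = 0x4D688

0x4D688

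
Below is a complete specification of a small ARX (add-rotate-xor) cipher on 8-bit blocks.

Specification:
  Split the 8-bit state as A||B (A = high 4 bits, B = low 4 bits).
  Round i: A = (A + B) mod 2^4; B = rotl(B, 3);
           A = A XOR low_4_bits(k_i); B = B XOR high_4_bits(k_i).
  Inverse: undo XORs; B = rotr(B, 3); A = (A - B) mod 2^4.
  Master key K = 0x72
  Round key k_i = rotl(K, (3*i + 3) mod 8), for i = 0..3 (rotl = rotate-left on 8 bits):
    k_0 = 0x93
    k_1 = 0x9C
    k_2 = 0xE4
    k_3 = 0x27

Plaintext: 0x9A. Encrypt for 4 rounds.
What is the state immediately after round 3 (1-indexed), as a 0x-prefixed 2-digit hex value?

0xB1

s_0 = plaintext = 0x9A
s_1 = Round(s_0, k_0) = 0x0C
s_2 = Round(s_1, k_1) = 0x0F
s_3 = Round(s_2, k_2) = 0xB1
s_4 = Round(s_3, k_3) = 0xBA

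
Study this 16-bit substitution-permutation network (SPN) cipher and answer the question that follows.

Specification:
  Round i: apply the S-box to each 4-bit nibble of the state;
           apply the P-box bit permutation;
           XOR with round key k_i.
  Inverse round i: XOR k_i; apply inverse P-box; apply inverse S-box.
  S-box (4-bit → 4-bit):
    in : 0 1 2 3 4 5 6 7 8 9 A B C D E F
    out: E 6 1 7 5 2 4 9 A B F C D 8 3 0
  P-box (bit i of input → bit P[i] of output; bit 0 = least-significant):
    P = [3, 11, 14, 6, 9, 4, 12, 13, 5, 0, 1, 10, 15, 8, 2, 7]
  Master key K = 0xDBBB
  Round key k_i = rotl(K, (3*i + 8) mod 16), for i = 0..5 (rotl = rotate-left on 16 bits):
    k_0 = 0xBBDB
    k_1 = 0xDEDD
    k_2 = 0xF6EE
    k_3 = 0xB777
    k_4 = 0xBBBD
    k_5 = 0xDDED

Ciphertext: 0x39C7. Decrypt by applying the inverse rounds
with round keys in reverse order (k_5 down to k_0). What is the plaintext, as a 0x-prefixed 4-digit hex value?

s_0 = ciphertext = 0x39C7
s_1 = InvRound(s_0, k_5) = 0x2CD4
s_2 = InvRound(s_1, k_4) = 0xE947
s_3 = InvRound(s_2, k_3) = 0xF731
s_4 = InvRound(s_3, k_2) = 0x0157
s_5 = InvRound(s_4, k_1) = 0x9B43
s_6 = InvRound(s_5, k_0) = 0xDF82

0xDF82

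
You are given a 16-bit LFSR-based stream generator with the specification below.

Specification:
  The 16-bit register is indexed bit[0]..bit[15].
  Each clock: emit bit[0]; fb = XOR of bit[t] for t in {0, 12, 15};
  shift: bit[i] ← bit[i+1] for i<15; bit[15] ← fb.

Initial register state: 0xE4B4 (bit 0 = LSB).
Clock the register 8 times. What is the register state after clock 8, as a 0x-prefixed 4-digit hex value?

0x19E4

reg_0 = 0xE4B4
clock 1: out=0, reg = 0xF25A
clock 2: out=0, reg = 0x792D
clock 3: out=1, reg = 0x3C96
clock 4: out=0, reg = 0x9E4B
clock 5: out=1, reg = 0xCF25
clock 6: out=1, reg = 0x6792
clock 7: out=0, reg = 0x33C9
clock 8: out=1, reg = 0x19E4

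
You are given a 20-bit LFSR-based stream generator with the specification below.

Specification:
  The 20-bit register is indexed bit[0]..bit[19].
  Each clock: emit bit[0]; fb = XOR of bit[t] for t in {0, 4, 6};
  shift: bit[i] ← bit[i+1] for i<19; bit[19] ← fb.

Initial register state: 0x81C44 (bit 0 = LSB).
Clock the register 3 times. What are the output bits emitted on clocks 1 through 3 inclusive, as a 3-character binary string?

reg_0 = 0x81C44
clock 1: out=0, reg = 0xC0E22
clock 2: out=0, reg = 0x60711
clock 3: out=1, reg = 0x30388

001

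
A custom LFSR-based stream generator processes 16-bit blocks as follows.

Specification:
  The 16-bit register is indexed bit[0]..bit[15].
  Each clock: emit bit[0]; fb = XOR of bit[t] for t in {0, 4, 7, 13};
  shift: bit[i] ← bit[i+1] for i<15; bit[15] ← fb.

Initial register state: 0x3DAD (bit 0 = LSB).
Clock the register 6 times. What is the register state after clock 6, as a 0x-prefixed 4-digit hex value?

0x94F6

reg_0 = 0x3DAD
clock 1: out=1, reg = 0x9ED6
clock 2: out=0, reg = 0x4F6B
clock 3: out=1, reg = 0xA7B5
clock 4: out=1, reg = 0x53DA
clock 5: out=0, reg = 0x29ED
clock 6: out=1, reg = 0x94F6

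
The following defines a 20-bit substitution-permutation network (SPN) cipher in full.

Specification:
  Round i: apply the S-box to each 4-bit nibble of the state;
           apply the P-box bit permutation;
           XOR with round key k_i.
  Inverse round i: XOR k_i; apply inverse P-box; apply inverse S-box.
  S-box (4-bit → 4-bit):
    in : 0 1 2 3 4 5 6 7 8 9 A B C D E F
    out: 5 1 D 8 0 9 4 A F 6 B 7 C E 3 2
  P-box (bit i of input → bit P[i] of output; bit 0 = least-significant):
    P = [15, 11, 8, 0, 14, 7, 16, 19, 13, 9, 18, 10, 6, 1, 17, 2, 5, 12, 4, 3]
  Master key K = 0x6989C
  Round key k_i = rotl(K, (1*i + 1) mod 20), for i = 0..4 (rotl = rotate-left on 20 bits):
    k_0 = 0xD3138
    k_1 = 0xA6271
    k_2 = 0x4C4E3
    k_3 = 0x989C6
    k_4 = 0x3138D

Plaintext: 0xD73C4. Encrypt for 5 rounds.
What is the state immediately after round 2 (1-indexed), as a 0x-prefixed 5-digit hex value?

0x10735

s_0 = plaintext = 0xD73C4
s_1 = Round(s_0, k_0) = 0x42526
s_2 = Round(s_1, k_1) = 0x10735
s_3 = Round(s_2, k_2) = 0xE4282
s_4 = Round(s_3, k_3) = 0x47C67
s_5 = Round(s_4, k_4) = 0x61F8A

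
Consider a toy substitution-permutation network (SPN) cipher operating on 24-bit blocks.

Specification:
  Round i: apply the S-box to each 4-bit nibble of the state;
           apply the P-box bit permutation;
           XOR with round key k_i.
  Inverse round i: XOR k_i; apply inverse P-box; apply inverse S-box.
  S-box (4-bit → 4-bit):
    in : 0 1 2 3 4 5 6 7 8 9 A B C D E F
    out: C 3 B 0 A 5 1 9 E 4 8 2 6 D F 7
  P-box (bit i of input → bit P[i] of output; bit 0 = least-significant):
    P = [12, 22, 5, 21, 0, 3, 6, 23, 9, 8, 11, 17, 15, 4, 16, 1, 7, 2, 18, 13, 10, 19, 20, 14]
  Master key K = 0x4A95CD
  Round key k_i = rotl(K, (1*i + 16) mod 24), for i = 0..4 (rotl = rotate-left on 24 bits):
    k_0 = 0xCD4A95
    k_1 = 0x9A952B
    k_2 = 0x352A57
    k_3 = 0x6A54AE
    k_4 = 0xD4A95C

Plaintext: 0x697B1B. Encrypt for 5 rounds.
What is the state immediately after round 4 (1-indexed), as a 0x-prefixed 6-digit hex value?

s_0 = plaintext = 0x697B1B
s_1 = Round(s_0, k_0) = 0x89CF9E
s_2 = Round(s_1, k_1) = 0xE7CE5B
s_3 = Round(s_2, k_2) = 0x6E4586
s_4 = Round(s_3, k_3) = 0xEE6A70
s_5 = Round(s_4, k_4) = 0x6A4DF9

0xEE6A70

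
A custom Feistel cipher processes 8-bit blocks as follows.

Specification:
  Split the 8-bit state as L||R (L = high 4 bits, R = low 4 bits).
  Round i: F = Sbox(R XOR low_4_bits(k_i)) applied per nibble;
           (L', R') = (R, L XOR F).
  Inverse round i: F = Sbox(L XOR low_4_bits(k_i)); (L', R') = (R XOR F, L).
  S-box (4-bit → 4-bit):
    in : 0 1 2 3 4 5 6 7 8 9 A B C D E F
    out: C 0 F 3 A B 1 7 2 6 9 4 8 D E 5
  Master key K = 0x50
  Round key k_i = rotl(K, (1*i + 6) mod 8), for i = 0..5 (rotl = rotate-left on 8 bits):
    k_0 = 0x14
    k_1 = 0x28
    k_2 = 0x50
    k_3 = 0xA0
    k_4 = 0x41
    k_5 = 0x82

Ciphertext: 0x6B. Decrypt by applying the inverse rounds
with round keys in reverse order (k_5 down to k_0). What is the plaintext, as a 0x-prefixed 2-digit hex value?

s_0 = ciphertext = 0x6B
s_1 = InvRound(s_0, k_5) = 0x16
s_2 = InvRound(s_1, k_4) = 0xA1
s_3 = InvRound(s_2, k_3) = 0x8A
s_4 = InvRound(s_3, k_2) = 0x88
s_5 = InvRound(s_4, k_1) = 0x48
s_6 = InvRound(s_5, k_0) = 0x44

0x44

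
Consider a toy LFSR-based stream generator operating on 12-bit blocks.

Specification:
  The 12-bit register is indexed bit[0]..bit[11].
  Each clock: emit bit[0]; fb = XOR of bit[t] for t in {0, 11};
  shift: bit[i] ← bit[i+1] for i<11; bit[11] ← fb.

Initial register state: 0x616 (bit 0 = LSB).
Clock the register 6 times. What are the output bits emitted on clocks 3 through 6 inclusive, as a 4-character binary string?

1010

reg_0 = 0x616
clock 1: out=0, reg = 0x30B
clock 2: out=1, reg = 0x985
clock 3: out=1, reg = 0x4C2
clock 4: out=0, reg = 0x261
clock 5: out=1, reg = 0x930
clock 6: out=0, reg = 0xC98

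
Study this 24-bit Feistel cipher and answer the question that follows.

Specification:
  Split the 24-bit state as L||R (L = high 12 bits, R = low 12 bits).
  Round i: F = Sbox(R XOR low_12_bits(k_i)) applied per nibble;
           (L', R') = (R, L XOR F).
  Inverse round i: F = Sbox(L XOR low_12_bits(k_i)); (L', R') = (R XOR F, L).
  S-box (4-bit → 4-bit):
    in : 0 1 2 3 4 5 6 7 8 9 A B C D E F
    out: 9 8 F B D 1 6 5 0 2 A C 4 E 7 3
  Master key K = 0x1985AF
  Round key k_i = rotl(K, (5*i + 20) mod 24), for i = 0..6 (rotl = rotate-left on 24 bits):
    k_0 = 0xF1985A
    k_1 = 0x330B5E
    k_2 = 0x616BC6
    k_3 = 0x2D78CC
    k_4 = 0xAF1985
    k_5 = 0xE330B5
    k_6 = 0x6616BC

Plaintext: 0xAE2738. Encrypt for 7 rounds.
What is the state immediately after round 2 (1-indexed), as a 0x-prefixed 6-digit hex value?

s_0 = plaintext = 0xAE2738
s_1 = Round(s_0, k_0) = 0x73898D
s_2 = Round(s_1, k_1) = 0x98D8D3
s_3 = Round(s_2, k_2) = 0x8D320C
s_4 = Round(s_3, k_3) = 0x20C29A
s_5 = Round(s_4, k_4) = 0x29AE8F
s_6 = Round(s_5, k_5) = 0xE8F520
s_7 = Round(s_6, k_6) = 0x5205AB

0x98D8D3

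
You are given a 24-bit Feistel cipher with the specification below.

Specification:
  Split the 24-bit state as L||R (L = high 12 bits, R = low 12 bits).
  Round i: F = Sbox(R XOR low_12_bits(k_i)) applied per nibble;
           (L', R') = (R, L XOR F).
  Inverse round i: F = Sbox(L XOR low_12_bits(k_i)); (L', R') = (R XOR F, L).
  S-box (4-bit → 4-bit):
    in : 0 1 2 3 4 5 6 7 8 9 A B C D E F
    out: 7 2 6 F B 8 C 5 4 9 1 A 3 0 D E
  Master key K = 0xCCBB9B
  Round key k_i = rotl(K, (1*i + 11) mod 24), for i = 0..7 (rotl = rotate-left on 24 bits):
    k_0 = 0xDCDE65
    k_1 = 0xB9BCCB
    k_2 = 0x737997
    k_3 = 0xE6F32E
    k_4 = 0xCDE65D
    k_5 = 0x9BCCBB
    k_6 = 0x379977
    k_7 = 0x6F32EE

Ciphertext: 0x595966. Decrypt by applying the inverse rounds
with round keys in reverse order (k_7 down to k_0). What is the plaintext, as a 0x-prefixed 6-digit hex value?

0x13D677

s_0 = ciphertext = 0x595966
s_1 = InvRound(s_0, k_7) = 0xC3C595
s_2 = InvRound(s_1, k_6) = 0xD2FC3C
s_3 = InvRound(s_2, k_5) = 0xEA7D2F
s_4 = InvRound(s_3, k_4) = 0x9CEEA7
s_5 = InvRound(s_4, k_3) = 0xF709CE
s_6 = InvRound(s_5, k_2) = 0x51BF70
s_7 = InvRound(s_6, k_1) = 0x67751B
s_8 = InvRound(s_7, k_0) = 0x13D677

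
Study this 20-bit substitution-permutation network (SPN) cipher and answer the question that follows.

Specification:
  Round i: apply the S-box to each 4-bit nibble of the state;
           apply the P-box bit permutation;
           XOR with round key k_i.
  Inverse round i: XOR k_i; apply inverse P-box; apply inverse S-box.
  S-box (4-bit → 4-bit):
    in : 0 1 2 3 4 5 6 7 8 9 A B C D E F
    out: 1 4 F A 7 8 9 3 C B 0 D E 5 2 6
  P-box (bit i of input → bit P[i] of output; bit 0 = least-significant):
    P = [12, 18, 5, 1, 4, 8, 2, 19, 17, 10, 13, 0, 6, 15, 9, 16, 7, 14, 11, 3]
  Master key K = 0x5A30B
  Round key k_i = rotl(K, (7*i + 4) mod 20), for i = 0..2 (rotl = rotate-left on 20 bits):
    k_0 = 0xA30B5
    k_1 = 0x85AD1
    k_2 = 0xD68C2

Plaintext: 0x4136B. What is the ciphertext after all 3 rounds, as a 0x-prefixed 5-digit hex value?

s_0 = plaintext = 0x4136B
s_1 = Round(s_0, k_0) = 0x26E06
s_2 = Round(s_1, k_1) = 0x9060B
s_3 = Round(s_2, k_2) = 0xF3839

0xF3839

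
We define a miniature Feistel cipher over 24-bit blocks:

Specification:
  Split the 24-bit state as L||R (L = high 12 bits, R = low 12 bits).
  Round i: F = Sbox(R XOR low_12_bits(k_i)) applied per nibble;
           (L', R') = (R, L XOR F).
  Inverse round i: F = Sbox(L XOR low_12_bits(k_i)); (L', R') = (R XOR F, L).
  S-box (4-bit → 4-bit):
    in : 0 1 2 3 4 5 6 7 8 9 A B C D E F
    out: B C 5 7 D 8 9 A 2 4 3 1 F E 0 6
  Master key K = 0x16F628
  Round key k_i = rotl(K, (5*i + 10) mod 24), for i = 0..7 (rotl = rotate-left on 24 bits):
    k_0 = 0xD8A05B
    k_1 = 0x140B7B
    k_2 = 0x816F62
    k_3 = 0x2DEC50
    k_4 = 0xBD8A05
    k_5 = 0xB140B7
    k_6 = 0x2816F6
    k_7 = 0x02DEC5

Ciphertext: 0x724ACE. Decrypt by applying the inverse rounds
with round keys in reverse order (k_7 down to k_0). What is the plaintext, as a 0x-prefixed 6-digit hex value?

s_0 = ciphertext = 0x724ACE
s_1 = InvRound(s_0, k_7) = 0xEC2724
s_2 = InvRound(s_1, k_6) = 0x559EC2
s_3 = InvRound(s_2, k_5) = 0x6C2559
s_4 = InvRound(s_3, k_4) = 0xAA36C2
s_5 = InvRound(s_4, k_3) = 0xFA5AA3
s_6 = InvRound(s_5, k_2) = 0x159FA5
s_7 = InvRound(s_6, k_1) = 0xCF0159
s_8 = InvRound(s_7, k_0) = 0xE68CF0

0xE68CF0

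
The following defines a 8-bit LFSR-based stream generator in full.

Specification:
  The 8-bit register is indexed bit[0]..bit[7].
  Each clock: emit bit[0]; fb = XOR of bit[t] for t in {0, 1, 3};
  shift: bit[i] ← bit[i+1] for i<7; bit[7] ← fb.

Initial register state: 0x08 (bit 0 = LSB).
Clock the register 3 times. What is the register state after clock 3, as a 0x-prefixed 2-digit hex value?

0xA1

reg_0 = 0x08
clock 1: out=0, reg = 0x84
clock 2: out=0, reg = 0x42
clock 3: out=0, reg = 0xA1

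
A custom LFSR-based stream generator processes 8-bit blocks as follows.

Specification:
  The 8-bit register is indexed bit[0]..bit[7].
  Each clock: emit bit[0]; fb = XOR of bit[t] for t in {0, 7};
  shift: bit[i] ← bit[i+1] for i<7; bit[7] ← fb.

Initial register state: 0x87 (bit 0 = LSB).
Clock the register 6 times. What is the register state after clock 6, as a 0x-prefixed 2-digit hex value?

0x0A

reg_0 = 0x87
clock 1: out=1, reg = 0x43
clock 2: out=1, reg = 0xA1
clock 3: out=1, reg = 0x50
clock 4: out=0, reg = 0x28
clock 5: out=0, reg = 0x14
clock 6: out=0, reg = 0x0A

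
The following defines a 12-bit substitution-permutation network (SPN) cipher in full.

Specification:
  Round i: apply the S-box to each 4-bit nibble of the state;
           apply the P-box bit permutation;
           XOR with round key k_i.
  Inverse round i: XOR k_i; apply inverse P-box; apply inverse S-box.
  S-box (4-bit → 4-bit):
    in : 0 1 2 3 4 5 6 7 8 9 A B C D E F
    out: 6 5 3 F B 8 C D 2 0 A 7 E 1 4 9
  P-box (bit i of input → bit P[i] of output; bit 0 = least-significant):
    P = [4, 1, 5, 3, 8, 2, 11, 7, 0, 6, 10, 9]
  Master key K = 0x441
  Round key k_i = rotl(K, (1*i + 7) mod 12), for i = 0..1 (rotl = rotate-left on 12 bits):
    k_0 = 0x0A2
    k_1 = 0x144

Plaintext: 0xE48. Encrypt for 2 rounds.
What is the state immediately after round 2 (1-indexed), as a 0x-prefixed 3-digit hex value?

0x25A

s_0 = plaintext = 0xE48
s_1 = Round(s_0, k_0) = 0x524
s_2 = Round(s_1, k_1) = 0x25A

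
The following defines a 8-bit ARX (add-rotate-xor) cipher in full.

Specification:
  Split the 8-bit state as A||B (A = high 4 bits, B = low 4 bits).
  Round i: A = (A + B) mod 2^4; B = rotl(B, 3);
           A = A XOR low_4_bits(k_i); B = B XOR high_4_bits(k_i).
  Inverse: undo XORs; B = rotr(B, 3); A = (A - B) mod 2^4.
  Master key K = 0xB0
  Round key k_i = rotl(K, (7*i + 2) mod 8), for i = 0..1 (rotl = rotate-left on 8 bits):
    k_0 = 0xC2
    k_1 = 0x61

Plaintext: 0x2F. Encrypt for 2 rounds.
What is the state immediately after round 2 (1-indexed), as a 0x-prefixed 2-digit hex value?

s_0 = plaintext = 0x2F
s_1 = Round(s_0, k_0) = 0x33
s_2 = Round(s_1, k_1) = 0x7F

0x7F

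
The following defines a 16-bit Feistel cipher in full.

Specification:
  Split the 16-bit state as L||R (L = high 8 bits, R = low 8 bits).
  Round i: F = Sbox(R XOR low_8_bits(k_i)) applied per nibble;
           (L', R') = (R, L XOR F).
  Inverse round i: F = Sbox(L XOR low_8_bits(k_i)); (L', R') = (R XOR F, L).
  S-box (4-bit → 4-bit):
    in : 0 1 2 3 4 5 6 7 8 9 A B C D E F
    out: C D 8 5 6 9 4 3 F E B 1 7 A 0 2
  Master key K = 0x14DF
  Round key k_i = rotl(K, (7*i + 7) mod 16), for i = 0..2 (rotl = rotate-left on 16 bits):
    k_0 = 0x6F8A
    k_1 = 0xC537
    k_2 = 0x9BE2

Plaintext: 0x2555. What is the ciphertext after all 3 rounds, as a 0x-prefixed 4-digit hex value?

0x4936

s_0 = plaintext = 0x2555
s_1 = Round(s_0, k_0) = 0x5587
s_2 = Round(s_1, k_1) = 0x8749
s_3 = Round(s_2, k_2) = 0x4936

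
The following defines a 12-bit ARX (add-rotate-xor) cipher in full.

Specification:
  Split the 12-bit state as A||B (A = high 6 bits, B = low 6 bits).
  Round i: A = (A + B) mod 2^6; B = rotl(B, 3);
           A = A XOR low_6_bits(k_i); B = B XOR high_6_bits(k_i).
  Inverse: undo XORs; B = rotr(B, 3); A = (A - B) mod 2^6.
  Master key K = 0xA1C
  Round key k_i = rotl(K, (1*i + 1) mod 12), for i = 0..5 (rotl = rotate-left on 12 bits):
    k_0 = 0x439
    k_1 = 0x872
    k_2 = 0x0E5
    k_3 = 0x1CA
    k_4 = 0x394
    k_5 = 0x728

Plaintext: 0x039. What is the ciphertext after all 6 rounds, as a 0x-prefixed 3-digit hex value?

0x9E8

s_0 = plaintext = 0x039
s_1 = Round(s_0, k_0) = 0x01F
s_2 = Round(s_1, k_1) = 0xB5A
s_3 = Round(s_2, k_2) = 0x890
s_4 = Round(s_3, k_3) = 0xE05
s_5 = Round(s_4, k_4) = 0xA66
s_6 = Round(s_5, k_5) = 0x9E8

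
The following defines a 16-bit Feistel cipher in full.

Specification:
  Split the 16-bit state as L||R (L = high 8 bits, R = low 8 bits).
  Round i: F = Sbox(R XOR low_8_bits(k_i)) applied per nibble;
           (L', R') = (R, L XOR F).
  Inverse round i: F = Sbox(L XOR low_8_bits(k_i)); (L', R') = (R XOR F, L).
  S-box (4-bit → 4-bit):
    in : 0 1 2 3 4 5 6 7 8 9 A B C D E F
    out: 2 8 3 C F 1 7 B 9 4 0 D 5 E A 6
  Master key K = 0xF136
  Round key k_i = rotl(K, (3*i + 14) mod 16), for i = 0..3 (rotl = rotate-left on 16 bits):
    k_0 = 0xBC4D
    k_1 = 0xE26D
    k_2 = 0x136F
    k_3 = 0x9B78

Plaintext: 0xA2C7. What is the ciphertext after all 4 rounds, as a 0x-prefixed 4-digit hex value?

0xE893

s_0 = plaintext = 0xA2C7
s_1 = Round(s_0, k_0) = 0xC732
s_2 = Round(s_1, k_1) = 0x32D1
s_3 = Round(s_2, k_2) = 0xD1E8
s_4 = Round(s_3, k_3) = 0xE893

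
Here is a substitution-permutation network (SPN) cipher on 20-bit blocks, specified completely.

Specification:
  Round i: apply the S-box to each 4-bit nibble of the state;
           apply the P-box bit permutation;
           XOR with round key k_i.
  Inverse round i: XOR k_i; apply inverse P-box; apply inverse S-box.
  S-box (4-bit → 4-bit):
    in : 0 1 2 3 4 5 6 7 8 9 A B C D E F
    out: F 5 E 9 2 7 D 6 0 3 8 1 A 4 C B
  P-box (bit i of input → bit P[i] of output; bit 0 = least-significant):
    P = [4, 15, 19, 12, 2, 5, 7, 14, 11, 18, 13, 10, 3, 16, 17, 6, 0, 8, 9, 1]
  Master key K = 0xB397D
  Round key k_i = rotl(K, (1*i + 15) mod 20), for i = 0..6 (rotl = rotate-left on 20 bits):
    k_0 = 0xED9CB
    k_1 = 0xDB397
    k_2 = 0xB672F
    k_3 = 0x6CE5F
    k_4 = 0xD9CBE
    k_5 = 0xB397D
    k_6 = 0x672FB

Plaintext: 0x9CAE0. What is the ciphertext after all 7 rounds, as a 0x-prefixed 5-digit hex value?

0xBC882

s_0 = plaintext = 0x9CAE0
s_1 = Round(s_0, k_0) = 0x70C1A
s_2 = Round(s_1, k_1) = 0xAA45B
s_3 = Round(s_2, k_2) = 0xF67D9
s_4 = Round(s_3, k_3) = 0x06F84
s_5 = Round(s_4, k_4) = 0xB13F5
s_6 = Round(s_5, k_5) = 0x1F540
s_7 = Round(s_6, k_6) = 0xBC882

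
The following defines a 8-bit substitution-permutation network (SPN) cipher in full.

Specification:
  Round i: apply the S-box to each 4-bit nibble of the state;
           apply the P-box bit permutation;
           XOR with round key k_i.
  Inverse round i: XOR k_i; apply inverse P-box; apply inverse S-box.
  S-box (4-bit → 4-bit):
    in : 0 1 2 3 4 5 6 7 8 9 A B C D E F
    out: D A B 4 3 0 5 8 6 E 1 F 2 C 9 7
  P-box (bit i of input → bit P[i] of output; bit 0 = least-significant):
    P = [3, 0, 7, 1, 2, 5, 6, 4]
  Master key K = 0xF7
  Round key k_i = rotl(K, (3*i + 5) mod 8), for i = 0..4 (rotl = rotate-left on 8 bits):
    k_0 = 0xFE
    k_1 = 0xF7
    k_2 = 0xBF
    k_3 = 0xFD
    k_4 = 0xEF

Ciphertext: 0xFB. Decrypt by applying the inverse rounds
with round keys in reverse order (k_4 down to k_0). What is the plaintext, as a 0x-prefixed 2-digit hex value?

s_0 = ciphertext = 0xFB
s_1 = InvRound(s_0, k_4) = 0xE5
s_2 = InvRound(s_1, k_3) = 0x7A
s_3 = InvRound(s_2, k_2) = 0x68
s_4 = InvRound(s_3, k_1) = 0xEB
s_5 = InvRound(s_4, k_0) = 0xEC

0xEC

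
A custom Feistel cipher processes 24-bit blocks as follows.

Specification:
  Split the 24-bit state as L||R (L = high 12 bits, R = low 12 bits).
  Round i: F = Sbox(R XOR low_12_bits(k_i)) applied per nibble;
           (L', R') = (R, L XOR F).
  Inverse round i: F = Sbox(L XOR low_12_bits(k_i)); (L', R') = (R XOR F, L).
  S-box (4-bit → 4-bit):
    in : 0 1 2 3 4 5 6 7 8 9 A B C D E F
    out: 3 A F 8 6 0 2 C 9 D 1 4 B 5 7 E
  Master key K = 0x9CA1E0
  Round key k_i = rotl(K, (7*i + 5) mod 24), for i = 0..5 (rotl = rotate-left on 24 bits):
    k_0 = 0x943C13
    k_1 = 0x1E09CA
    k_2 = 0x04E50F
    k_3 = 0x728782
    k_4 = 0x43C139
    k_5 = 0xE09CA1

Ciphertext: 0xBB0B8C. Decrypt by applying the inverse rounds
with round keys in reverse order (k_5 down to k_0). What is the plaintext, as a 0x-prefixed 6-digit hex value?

s_0 = ciphertext = 0xBB0B8C
s_1 = InvRound(s_0, k_5) = 0x726BB0
s_2 = InvRound(s_1, k_4) = 0x91E726
s_3 = InvRound(s_2, k_3) = 0x0FD91E
s_4 = InvRound(s_3, k_2) = 0x9F10FD
s_5 = InvRound(s_4, k_1) = 0x3799F1
s_6 = InvRound(s_5, k_0) = 0x7D0379

0x7D0379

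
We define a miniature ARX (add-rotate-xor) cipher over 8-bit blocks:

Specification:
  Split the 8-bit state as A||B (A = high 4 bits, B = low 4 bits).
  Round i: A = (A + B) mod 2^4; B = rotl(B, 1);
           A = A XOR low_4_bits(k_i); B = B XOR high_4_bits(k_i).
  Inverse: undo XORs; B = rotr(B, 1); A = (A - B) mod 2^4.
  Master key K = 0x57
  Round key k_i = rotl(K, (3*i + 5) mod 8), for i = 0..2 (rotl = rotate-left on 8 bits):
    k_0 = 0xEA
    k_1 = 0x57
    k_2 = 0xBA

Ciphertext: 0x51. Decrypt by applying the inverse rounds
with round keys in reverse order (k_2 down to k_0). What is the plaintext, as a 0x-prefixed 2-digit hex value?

s_0 = ciphertext = 0x51
s_1 = InvRound(s_0, k_2) = 0xA5
s_2 = InvRound(s_1, k_1) = 0xD0
s_3 = InvRound(s_2, k_0) = 0x07

0x07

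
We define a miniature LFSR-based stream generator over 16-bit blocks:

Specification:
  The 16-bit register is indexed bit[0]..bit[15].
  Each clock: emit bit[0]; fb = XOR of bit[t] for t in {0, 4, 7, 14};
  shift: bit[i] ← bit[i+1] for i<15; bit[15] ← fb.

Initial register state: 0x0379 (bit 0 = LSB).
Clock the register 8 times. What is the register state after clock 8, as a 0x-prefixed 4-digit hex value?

0xE803

reg_0 = 0x0379
clock 1: out=1, reg = 0x01BC
clock 2: out=0, reg = 0x00DE
clock 3: out=0, reg = 0x006F
clock 4: out=1, reg = 0x8037
clock 5: out=1, reg = 0x401B
clock 6: out=1, reg = 0xA00D
clock 7: out=1, reg = 0xD006
clock 8: out=0, reg = 0xE803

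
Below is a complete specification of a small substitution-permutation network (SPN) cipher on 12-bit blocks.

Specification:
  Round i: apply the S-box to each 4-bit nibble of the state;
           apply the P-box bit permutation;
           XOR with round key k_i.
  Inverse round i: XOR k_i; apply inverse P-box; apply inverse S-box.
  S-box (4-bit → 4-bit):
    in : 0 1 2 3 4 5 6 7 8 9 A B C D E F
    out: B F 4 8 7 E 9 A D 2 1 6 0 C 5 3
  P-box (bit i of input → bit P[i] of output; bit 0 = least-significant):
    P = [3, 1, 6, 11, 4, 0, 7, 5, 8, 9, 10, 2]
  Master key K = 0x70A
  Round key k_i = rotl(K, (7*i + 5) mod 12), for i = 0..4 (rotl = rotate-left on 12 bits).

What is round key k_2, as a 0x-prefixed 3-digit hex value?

K = 0x70A
k_0 = rotl(K, (7*0+5) mod 12) = rotl(K, 5) = 0x14E
k_1 = rotl(K, (7*1+5) mod 12) = rotl(K, 0) = 0x70A
k_2 = rotl(K, (7*2+5) mod 12) = rotl(K, 7) = 0x538

0x538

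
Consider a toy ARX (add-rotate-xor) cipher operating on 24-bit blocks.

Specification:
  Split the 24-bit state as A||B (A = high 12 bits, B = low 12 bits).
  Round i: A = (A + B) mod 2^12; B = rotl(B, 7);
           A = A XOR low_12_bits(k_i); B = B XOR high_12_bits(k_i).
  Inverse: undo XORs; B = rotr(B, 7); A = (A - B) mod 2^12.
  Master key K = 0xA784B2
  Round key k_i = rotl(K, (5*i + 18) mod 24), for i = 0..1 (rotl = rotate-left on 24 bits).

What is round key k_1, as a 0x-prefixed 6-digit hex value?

0x53C259

K = 0xA784B2
k_0 = rotl(K, (5*0+18) mod 24) = rotl(K, 18) = 0xCA9E12
k_1 = rotl(K, (5*1+18) mod 24) = rotl(K, 23) = 0x53C259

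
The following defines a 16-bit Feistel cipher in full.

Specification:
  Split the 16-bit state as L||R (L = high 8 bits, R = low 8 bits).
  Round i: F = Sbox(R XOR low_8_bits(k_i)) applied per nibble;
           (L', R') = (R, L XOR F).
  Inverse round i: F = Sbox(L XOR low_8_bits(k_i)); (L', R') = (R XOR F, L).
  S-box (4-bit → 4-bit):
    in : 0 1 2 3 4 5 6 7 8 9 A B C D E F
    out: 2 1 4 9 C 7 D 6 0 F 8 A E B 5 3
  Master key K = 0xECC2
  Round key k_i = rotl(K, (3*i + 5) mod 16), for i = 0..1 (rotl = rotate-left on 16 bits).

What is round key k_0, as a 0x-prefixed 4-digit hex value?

0x985D

K = 0xECC2
k_0 = rotl(K, (3*0+5) mod 16) = rotl(K, 5) = 0x985D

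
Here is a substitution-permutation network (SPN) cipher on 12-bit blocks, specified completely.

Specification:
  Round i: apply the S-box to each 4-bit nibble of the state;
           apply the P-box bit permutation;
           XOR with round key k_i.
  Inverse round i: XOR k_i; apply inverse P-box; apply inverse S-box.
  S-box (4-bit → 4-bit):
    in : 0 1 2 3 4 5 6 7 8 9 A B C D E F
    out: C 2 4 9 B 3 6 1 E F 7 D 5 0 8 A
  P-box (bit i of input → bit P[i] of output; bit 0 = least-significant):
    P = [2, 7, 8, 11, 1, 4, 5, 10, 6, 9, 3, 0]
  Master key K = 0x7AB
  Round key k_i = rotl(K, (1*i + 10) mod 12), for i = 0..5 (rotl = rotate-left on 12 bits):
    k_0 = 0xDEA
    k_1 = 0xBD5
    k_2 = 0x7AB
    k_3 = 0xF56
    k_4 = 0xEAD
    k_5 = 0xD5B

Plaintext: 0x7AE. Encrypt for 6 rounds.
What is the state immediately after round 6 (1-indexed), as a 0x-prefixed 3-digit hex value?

s_0 = plaintext = 0x7AE
s_1 = Round(s_0, k_0) = 0x598
s_2 = Round(s_1, k_1) = 0x427
s_3 = Round(s_2, k_2) = 0x5CE
s_4 = Round(s_3, k_3) = 0x534
s_5 = Round(s_4, k_4) = 0x06B
s_6 = Round(s_5, k_5) = 0x466

0x466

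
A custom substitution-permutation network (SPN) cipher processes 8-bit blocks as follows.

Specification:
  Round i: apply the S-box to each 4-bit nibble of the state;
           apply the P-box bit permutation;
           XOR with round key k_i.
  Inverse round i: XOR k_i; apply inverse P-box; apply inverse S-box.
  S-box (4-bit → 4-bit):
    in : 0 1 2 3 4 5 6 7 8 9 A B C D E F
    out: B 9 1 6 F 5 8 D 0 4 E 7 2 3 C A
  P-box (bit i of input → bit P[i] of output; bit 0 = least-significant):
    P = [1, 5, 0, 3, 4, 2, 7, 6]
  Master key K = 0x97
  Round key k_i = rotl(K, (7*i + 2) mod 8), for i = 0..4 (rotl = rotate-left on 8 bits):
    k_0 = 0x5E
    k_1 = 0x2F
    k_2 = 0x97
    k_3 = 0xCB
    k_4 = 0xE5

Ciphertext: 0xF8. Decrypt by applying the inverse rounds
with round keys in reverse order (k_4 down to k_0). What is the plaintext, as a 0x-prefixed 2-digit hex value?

s_0 = ciphertext = 0xF8
s_1 = InvRound(s_0, k_4) = 0xDE
s_2 = InvRound(s_1, k_3) = 0xD9
s_3 = InvRound(s_2, k_2) = 0xF1
s_4 = InvRound(s_3, k_1) = 0x41
s_5 = InvRound(s_4, k_0) = 0xD7

0xD7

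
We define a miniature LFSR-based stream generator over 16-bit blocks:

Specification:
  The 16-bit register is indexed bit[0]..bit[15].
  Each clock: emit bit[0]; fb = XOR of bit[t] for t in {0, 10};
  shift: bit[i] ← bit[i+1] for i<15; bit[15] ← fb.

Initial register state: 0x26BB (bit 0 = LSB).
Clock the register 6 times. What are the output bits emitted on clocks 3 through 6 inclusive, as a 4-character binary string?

0111

reg_0 = 0x26BB
clock 1: out=1, reg = 0x135D
clock 2: out=1, reg = 0x89AE
clock 3: out=0, reg = 0x44D7
clock 4: out=1, reg = 0x226B
clock 5: out=1, reg = 0x9135
clock 6: out=1, reg = 0xC89A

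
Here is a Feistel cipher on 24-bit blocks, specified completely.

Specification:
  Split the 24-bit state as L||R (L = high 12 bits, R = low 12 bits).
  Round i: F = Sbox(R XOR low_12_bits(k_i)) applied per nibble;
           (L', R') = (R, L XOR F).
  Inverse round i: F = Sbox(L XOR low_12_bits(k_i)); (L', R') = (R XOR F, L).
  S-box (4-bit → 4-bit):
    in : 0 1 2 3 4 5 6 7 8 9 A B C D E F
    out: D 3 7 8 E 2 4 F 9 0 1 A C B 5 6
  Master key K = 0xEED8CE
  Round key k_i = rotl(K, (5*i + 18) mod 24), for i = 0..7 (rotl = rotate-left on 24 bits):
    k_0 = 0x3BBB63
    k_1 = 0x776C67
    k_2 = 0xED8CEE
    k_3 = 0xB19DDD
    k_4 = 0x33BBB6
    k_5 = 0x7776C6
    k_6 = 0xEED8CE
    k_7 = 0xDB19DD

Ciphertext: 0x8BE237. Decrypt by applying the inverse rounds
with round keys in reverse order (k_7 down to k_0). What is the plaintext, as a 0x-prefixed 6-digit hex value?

s_0 = ciphertext = 0x8BE237
s_1 = InvRound(s_0, k_7) = 0x17F8BE
s_2 = InvRound(s_1, k_6) = 0x81D17F
s_3 = InvRound(s_2, k_5) = 0x4C581D
s_4 = InvRound(s_3, k_4) = 0xEE54C5
s_5 = InvRound(s_4, k_3) = 0xC4CEE5
s_6 = InvRound(s_5, k_2) = 0x3F2C4C
s_7 = InvRound(s_6, k_1) = 0xA4E3F2
s_8 = InvRound(s_7, k_0) = 0x089A4E

0x089A4E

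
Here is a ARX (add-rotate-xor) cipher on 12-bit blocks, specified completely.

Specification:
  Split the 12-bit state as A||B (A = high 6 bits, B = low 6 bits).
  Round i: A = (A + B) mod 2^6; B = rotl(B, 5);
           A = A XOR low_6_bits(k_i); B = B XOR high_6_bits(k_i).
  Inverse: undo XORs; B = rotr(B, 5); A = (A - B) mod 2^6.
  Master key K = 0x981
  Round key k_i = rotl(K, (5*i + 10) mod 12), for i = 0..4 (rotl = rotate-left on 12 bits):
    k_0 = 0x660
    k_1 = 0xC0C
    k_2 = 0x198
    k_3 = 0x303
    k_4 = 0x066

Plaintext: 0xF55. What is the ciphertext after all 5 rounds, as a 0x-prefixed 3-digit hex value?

s_0 = plaintext = 0xF55
s_1 = Round(s_0, k_0) = 0xCB3
s_2 = Round(s_1, k_1) = 0xA49
s_3 = Round(s_2, k_2) = 0xAA2
s_4 = Round(s_3, k_3) = 0x3DD
s_5 = Round(s_4, k_4) = 0x2AF

0x2AF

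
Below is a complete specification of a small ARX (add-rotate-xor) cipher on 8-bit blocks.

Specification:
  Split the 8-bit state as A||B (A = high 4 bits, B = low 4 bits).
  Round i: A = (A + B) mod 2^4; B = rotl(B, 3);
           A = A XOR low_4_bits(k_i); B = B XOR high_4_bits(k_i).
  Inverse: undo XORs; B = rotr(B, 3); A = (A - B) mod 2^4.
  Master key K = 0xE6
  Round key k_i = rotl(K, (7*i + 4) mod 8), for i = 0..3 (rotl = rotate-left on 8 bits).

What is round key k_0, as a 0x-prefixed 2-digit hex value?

K = 0xE6
k_0 = rotl(K, (7*0+4) mod 8) = rotl(K, 4) = 0x6E

0x6E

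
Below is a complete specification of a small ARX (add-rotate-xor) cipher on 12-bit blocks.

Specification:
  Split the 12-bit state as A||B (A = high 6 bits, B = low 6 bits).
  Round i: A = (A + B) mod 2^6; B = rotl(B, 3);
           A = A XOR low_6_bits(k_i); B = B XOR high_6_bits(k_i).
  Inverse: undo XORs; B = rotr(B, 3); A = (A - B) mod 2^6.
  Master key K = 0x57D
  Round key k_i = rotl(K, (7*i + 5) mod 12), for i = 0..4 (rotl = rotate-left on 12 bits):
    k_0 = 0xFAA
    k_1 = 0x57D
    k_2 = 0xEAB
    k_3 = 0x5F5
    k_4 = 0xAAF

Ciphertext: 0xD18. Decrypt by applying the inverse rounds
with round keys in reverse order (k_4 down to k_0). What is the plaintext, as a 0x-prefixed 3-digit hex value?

s_0 = ciphertext = 0xD18
s_1 = InvRound(s_0, k_4) = 0x156
s_2 = InvRound(s_1, k_3) = 0xA08
s_3 = InvRound(s_2, k_2) = 0xB56
s_4 = InvRound(s_3, k_1) = 0xE18
s_5 = InvRound(s_4, k_0) = 0x7B4

0x7B4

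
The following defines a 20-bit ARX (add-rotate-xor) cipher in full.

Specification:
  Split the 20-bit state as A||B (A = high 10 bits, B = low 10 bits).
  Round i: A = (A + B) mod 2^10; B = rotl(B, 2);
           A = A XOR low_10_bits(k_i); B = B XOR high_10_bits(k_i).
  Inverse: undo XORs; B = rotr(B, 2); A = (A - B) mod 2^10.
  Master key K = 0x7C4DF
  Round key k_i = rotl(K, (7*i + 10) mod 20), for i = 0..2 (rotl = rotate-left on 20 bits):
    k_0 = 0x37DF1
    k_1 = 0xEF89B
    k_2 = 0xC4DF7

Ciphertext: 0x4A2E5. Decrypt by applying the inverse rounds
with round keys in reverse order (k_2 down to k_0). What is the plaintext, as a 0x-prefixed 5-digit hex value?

s_0 = ciphertext = 0x4A2E5
s_1 = InvRound(s_0, k_2) = 0x98A7D
s_2 = InvRound(s_1, k_1) = 0xE2770
s_3 = InvRound(s_2, k_0) = 0xA37EB

0xA37EB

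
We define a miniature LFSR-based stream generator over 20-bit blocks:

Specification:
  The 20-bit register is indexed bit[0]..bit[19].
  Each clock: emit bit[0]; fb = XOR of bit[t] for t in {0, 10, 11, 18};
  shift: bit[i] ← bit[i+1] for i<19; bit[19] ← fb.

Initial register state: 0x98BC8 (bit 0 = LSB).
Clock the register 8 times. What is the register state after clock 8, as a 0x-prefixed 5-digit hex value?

0x2D98B

reg_0 = 0x98BC8
clock 1: out=0, reg = 0xCC5E4
clock 2: out=0, reg = 0x662F2
clock 3: out=0, reg = 0xB3179
clock 4: out=1, reg = 0xD98BC
clock 5: out=0, reg = 0x6CC5E
clock 6: out=0, reg = 0xB662F
clock 7: out=1, reg = 0x5B317
clock 8: out=1, reg = 0x2D98B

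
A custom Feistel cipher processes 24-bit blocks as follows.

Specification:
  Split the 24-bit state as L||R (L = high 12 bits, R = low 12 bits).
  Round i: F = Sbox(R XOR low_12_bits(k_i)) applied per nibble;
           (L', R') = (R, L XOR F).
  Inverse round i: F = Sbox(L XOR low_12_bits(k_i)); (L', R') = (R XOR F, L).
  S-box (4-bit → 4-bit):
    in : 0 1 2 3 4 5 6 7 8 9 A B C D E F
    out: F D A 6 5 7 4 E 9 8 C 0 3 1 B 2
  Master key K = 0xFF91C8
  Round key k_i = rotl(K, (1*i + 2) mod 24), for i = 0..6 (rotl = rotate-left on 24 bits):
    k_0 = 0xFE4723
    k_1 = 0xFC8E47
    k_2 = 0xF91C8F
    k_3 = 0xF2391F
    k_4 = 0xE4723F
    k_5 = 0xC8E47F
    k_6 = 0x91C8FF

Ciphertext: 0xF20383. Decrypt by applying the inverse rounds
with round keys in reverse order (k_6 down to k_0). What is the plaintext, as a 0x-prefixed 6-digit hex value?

s_0 = ciphertext = 0xF20383
s_1 = InvRound(s_0, k_6) = 0xD91F20
s_2 = InvRound(s_1, k_5) = 0x79BD91
s_3 = InvRound(s_2, k_4) = 0xA5479B
s_4 = InvRound(s_3, k_3) = 0x1CBA54
s_5 = InvRound(s_4, k_2) = 0xB011CB
s_6 = InvRound(s_5, k_1) = 0x69FB01
s_7 = InvRound(s_6, k_0) = 0x60269F

0x60269F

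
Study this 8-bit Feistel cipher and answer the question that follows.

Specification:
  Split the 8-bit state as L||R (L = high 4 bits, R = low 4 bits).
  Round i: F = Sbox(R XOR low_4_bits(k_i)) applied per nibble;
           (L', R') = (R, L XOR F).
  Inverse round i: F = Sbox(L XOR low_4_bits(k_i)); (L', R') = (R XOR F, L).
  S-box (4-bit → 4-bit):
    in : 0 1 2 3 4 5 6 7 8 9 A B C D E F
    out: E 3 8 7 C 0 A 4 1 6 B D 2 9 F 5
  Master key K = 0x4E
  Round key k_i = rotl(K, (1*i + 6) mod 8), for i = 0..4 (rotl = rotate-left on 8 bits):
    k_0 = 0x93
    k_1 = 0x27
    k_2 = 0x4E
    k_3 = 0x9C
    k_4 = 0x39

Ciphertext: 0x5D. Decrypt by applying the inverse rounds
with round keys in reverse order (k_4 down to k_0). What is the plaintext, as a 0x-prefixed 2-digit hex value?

0x69

s_0 = ciphertext = 0x5D
s_1 = InvRound(s_0, k_4) = 0xF5
s_2 = InvRound(s_1, k_3) = 0x2F
s_3 = InvRound(s_2, k_2) = 0xD2
s_4 = InvRound(s_3, k_1) = 0x9D
s_5 = InvRound(s_4, k_0) = 0x69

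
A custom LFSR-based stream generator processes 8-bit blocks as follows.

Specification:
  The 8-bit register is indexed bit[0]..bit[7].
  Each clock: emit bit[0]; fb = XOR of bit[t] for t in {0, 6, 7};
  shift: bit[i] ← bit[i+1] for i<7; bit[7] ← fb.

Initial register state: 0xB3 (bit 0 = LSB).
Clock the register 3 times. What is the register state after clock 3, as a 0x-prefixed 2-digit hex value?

0x16

reg_0 = 0xB3
clock 1: out=1, reg = 0x59
clock 2: out=1, reg = 0x2C
clock 3: out=0, reg = 0x16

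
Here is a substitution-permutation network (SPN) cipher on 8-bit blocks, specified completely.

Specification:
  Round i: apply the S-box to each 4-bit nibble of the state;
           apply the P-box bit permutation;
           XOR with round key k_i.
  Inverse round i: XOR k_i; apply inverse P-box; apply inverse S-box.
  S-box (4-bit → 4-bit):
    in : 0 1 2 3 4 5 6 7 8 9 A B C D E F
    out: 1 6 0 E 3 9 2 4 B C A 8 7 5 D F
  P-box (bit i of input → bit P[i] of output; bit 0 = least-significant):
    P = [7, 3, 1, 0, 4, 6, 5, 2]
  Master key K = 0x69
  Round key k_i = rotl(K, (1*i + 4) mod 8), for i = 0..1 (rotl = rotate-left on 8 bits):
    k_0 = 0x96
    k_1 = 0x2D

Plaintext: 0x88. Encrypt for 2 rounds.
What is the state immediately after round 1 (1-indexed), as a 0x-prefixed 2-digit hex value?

0x4B

s_0 = plaintext = 0x88
s_1 = Round(s_0, k_0) = 0x4B
s_2 = Round(s_1, k_1) = 0x7C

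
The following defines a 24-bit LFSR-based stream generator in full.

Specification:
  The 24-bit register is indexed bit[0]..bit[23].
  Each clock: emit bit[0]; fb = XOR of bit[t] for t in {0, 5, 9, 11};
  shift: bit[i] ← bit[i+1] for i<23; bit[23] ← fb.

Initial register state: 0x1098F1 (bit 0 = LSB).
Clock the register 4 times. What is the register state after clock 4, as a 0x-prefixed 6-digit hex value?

0x91098F

reg_0 = 0x1098F1
clock 1: out=1, reg = 0x884C78
clock 2: out=0, reg = 0x44263C
clock 3: out=0, reg = 0x22131E
clock 4: out=0, reg = 0x91098F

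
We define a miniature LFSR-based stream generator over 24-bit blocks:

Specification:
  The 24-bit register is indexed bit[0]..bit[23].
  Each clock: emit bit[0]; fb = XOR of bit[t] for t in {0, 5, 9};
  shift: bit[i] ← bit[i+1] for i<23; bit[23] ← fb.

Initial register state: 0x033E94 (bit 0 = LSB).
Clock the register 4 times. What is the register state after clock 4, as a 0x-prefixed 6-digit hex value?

0xF033E9

reg_0 = 0x033E94
clock 1: out=0, reg = 0x819F4A
clock 2: out=0, reg = 0xC0CFA5
clock 3: out=1, reg = 0xE067D2
clock 4: out=0, reg = 0xF033E9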